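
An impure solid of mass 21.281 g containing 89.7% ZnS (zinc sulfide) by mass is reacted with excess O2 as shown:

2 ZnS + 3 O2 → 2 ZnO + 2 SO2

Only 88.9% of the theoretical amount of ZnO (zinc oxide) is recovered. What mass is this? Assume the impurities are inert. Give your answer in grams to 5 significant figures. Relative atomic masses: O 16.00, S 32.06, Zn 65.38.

14.173 g

Pure ZnS available = 21.281 g × 0.897 = 19.0891 g.
M(ZnS) = 65.38 + 32.06 = 97.44 g/mol.
M(ZnO) = 65.38 + 16.00 = 81.38 g/mol.
n(ZnS) = 19.0891 g / 97.44 g/mol = 0.195906 mol.
From the equation the ZnS:ZnO mole ratio is 2:2, so n(ZnO) = 0.195906 × 2/2 = 0.195906 mol.
Mass of ZnO = 0.195906 mol × 81.38 g/mol = 15.9428 g.
Actual mass collected = 15.9428 g × 0.889 = 14.1732 g.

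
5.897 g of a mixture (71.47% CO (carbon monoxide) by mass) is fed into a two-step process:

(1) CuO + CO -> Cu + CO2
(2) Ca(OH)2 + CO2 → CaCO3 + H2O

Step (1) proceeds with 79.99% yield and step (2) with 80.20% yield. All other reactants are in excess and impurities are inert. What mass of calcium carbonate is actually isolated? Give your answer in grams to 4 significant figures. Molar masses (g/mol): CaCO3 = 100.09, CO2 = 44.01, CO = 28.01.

9.661 g

Pure CO = 5.897 × 0.7147 = 4.2146 g.
n(CO) = 4.2146 / 28.01 = 0.15047 mol.
Step 1 (CO:CO2 = 1:1): theoretical n(CO2) = 0.15047 mol; at 79.99% yield, n(CO2) = 0.12036 mol.
Step 2 (CO2:CaCO3 = 1:1): theoretical n(CaCO3) = 0.12036 mol, so theoretical mass = 0.12036 × 100.09 = 12.047 g.
At 80.20% yield, actual mass of CaCO3 = 12.047 × 0.8020 = 9.6615 g.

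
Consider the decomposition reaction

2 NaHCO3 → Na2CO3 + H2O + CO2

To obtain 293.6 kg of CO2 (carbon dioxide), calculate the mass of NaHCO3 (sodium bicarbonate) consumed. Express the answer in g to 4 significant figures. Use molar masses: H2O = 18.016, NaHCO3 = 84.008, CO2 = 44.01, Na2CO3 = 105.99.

1121000 g

Convert: 293.6 kg = 293600 g.
n(CO2) = 293600 g / 44.01 g/mol = 6671.2 mol.
From the equation the CO2:NaHCO3 mole ratio is 1:2, so n(NaHCO3) = 6671.2 × 2/1 = 13342 mol.
Mass of NaHCO3 = 13342 mol × 84.008 g/mol = 1.1209 × 10^6 g.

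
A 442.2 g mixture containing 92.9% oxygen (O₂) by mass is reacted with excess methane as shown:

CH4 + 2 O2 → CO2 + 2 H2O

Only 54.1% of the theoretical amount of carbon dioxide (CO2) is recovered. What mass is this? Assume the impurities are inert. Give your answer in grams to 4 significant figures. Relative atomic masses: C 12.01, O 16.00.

152.8 g

Pure O2 available = 442.2 g × 0.929 = 410.80 g.
M(O2) = 2(16.00) = 32.00 g/mol.
M(CO2) = 12.01 + 2(16.00) = 44.01 g/mol.
n(O2) = 410.80 g / 32.00 g/mol = 12.838 mol.
From the equation the O2:CO2 mole ratio is 2:1, so n(CO2) = 12.838 × 1/2 = 6.4188 mol.
Mass of CO2 = 6.4188 mol × 44.01 g/mol = 282.49 g.
Actual mass collected = 282.49 g × 0.541 = 152.83 g.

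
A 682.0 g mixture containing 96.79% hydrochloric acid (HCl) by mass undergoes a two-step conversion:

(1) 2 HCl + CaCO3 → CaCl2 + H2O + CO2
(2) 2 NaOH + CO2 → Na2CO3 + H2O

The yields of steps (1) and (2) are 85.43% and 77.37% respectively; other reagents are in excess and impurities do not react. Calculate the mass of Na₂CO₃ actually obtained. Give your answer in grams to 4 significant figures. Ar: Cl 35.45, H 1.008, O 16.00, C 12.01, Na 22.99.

Pure HCl = 682.0 × 0.9679 = 660.11 g.
M(HCl) = 1.008 + 35.45 = 36.458 g/mol.
M(Na2CO3) = 2(22.99) + 12.01 + 3(16.00) = 105.99 g/mol.
n(HCl) = 660.11 / 36.458 = 18.106 mol.
Step 1 (HCl:CO2 = 2:1): theoretical n(CO2) = 9.0530 mol; at 85.43% yield, n(CO2) = 7.7340 mol.
Step 2 (CO2:Na2CO3 = 1:1): theoretical n(Na2CO3) = 7.7340 mol, so theoretical mass = 7.7340 × 105.99 = 819.72 g.
At 77.37% yield, actual mass of Na2CO3 = 819.72 × 0.7737 = 634.22 g.

634.2 g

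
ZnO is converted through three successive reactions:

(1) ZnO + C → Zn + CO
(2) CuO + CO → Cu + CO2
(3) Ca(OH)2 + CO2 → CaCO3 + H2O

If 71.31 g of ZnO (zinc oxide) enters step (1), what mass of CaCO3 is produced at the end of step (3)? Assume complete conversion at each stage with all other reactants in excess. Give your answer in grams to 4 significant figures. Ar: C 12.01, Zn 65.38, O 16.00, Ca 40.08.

M(ZnO) = 65.38 + 16.00 = 81.38 g/mol.
M(CaCO3) = 40.08 + 12.01 + 3(16.00) = 100.09 g/mol.
n(ZnO) = 71.31 / 81.38 = 0.87626 mol.
Reaction (1): ZnO→CO ratio 1:1 ⇒ n(CO) = 0.87626 mol.
Reaction (2): CO→CO2 ratio 1:1 ⇒ n(CO2) = 0.87626 mol.
Reaction (3): CO2→CaCO3 ratio 1:1 ⇒ n(CaCO3) = 0.87626 mol.
Mass of CaCO3 = 0.87626 × 100.09 = 87.705 g.

87.70 g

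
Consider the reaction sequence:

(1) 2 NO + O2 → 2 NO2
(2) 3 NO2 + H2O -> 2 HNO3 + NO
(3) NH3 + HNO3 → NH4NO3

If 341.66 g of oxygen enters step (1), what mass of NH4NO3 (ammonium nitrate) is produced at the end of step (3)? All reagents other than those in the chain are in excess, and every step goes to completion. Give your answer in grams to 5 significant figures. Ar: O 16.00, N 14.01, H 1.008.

M(O2) = 2(16.00) = 32.00 g/mol.
M(NH4NO3) = 2(14.01) + 4(1.008) + 3(16.00) = 80.052 g/mol.
n(O2) = 341.66 / 32.00 = 10.6769 mol.
Reaction (1): O2→NO2 ratio 1:2 ⇒ n(NO2) = 21.3538 mol.
Reaction (2): NO2→HNO3 ratio 3:2 ⇒ n(HNO3) = 14.2358 mol.
Reaction (3): HNO3→NH4NO3 ratio 1:1 ⇒ n(NH4NO3) = 14.2358 mol.
Mass of NH4NO3 = 14.2358 × 80.052 = 1139.61 g.

1139.6 g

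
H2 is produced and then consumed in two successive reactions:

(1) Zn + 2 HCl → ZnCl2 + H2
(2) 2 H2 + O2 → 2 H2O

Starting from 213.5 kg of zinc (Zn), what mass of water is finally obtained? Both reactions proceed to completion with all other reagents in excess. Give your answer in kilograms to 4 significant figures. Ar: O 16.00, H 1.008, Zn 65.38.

M(Zn) = 65.38 g/mol.
M(H2O) = 2(1.008) + 16.00 = 18.016 g/mol.
213.5 kg = 213500 g.
n(Zn) = 213500 / 65.38 = 3265.5 mol.
Step 1 gives a 1:1 ratio of Zn to H2, so n(H2) = 3265.5 mol.
In step 2 the H2:H2O ratio is 2:2, so n(H2O) = 3265.5 mol.
Mass of H2O = 3265.5 × 18.016 = 58832 g = 58.83 kg.

58.83 kg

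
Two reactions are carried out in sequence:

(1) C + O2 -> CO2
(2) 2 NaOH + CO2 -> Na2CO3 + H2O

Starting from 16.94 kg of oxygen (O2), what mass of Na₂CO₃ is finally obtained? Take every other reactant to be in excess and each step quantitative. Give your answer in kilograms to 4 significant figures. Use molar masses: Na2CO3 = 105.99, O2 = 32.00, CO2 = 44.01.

16.94 kg = 16940 g.
n(O2) = 16940 / 32.00 = 529.38 mol.
Step 1 gives a 1:1 ratio of O2 to CO2, so n(CO2) = 529.38 mol.
In step 2 the CO2:Na2CO3 ratio is 1:1, so n(Na2CO3) = 529.38 mol.
Mass of Na2CO3 = 529.38 × 105.99 = 56108 g = 56.11 kg.

56.11 kg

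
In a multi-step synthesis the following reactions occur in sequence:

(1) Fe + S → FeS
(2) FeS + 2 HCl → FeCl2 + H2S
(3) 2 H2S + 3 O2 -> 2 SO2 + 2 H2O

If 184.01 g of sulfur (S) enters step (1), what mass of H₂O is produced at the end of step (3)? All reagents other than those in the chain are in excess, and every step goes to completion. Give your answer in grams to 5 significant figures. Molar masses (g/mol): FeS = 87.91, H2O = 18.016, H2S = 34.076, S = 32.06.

103.40 g

n(S) = 184.01 / 32.06 = 5.73955 mol.
Reaction (1): S→FeS ratio 1:1 ⇒ n(FeS) = 5.73955 mol.
Reaction (2): FeS→H2S ratio 1:1 ⇒ n(H2S) = 5.73955 mol.
Reaction (3): H2S→H2O ratio 2:2 ⇒ n(H2O) = 5.73955 mol.
Mass of H2O = 5.73955 × 18.016 = 103.404 g.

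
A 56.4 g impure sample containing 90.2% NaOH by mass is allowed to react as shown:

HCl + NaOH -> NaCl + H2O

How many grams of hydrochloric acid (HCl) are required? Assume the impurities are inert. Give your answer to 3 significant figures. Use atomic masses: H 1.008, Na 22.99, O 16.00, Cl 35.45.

46.4 g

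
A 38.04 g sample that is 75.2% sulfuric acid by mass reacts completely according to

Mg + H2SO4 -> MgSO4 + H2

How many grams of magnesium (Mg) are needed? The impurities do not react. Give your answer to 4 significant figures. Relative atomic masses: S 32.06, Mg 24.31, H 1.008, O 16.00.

7.091 g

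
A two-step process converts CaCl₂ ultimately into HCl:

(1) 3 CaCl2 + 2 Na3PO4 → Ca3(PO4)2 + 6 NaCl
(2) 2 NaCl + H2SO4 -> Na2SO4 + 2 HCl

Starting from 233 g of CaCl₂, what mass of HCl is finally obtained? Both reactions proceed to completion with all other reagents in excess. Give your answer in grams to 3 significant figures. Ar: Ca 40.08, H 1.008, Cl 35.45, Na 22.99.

153 g

M(CaCl2) = 40.08 + 2(35.45) = 110.98 g/mol.
M(HCl) = 1.008 + 35.45 = 36.458 g/mol.
n(CaCl2) = 233.0 / 110.98 = 2.099 mol.
Step 1 gives a 3:6 ratio of CaCl2 to NaCl, so n(NaCl) = 4.199 mol.
In step 2 the NaCl:HCl ratio is 2:2, so n(HCl) = 4.199 mol.
Mass of HCl = 4.199 × 36.458 = 153.1 g.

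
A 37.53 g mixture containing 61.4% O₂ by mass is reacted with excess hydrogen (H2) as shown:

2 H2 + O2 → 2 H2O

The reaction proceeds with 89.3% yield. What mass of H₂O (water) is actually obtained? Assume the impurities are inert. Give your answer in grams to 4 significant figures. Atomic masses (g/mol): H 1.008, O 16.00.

23.17 g

Pure O2 available = 37.53 g × 0.614 = 23.043 g.
M(O2) = 2(16.00) = 32.00 g/mol.
M(H2O) = 2(1.008) + 16.00 = 18.016 g/mol.
n(O2) = 23.043 g / 32.00 g/mol = 0.72011 mol.
From the equation the O2:H2O mole ratio is 1:2, so n(H2O) = 0.72011 × 2/1 = 1.4402 mol.
Mass of H2O = 1.4402 mol × 18.016 g/mol = 25.947 g.
Actual mass collected = 25.947 g × 0.893 = 23.171 g.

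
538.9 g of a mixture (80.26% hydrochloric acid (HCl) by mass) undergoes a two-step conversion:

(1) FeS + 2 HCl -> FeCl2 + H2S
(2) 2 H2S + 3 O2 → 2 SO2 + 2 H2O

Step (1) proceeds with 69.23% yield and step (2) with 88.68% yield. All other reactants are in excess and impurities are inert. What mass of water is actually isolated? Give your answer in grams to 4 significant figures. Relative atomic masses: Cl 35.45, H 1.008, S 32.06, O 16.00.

65.61 g

Pure HCl = 538.9 × 0.8026 = 432.52 g.
M(HCl) = 1.008 + 35.45 = 36.458 g/mol.
M(H2O) = 2(1.008) + 16.00 = 18.016 g/mol.
n(HCl) = 432.52 / 36.458 = 11.864 mol.
Step 1 (HCl:H2S = 2:1): theoretical n(H2S) = 5.9318 mol; at 69.23% yield, n(H2S) = 4.1066 mol.
Step 2 (H2S:H2O = 2:2): theoretical n(H2O) = 4.1066 mol, so theoretical mass = 4.1066 × 18.016 = 73.984 g.
At 88.68% yield, actual mass of H2O = 73.984 × 0.8868 = 65.609 g.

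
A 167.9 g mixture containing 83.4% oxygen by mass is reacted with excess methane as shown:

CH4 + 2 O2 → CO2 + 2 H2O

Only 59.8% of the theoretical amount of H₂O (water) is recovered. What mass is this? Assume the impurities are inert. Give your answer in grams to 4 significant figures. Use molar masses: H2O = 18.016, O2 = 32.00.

Pure O2 available = 167.9 g × 0.834 = 140.03 g.
n(O2) = 140.03 g / 32.00 g/mol = 4.3759 mol.
From the equation the O2:H2O mole ratio is 2:2, so n(H2O) = 4.3759 × 2/2 = 4.3759 mol.
Mass of H2O = 4.3759 mol × 18.016 g/mol = 78.836 g.
Actual mass collected = 78.836 g × 0.598 = 47.144 g.

47.14 g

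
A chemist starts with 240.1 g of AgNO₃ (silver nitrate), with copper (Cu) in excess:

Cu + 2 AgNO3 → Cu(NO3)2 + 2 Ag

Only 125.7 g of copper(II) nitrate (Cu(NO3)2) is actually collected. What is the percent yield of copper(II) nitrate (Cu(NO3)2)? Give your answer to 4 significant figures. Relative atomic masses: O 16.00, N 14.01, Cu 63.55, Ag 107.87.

94.83 %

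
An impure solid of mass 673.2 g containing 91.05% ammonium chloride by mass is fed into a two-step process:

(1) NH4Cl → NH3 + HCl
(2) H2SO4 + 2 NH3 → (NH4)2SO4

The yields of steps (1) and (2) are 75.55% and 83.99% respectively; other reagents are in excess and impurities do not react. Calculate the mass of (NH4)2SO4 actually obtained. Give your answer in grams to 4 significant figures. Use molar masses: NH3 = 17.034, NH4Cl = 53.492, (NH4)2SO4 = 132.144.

480.4 g

Pure NH4Cl = 673.2 × 0.9105 = 612.95 g.
n(NH4Cl) = 612.95 / 53.492 = 11.459 mol.
Step 1 (NH4Cl:NH3 = 1:1): theoretical n(NH3) = 11.459 mol; at 75.55% yield, n(NH3) = 8.6570 mol.
Step 2 (NH3:(NH4)2SO4 = 2:1): theoretical n((NH4)2SO4) = 4.3285 mol, so theoretical mass = 4.3285 × 132.144 = 571.99 g.
At 83.99% yield, actual mass of (NH4)2SO4 = 571.99 × 0.8399 = 480.41 g.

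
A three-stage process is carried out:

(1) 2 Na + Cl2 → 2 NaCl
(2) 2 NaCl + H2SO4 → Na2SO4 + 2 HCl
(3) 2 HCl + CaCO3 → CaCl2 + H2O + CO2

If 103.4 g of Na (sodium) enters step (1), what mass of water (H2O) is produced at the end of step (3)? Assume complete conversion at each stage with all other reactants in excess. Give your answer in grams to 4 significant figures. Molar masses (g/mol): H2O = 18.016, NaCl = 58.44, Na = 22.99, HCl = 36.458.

n(Na) = 103.4 / 22.99 = 4.4976 mol.
Reaction (1): Na→NaCl ratio 2:2 ⇒ n(NaCl) = 4.4976 mol.
Reaction (2): NaCl→HCl ratio 2:2 ⇒ n(HCl) = 4.4976 mol.
Reaction (3): HCl→H2O ratio 2:1 ⇒ n(H2O) = 2.2488 mol.
Mass of H2O = 2.2488 × 18.016 = 40.514 g.

40.51 g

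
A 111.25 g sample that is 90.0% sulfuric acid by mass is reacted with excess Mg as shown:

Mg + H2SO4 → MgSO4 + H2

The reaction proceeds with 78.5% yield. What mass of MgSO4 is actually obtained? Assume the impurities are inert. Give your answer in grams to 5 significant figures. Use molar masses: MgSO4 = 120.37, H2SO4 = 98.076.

96.465 g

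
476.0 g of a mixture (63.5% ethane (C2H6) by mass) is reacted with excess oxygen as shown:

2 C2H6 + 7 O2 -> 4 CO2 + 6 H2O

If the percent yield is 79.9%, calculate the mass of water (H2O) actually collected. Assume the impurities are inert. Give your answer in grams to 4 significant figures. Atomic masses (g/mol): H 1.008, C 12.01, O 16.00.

434.1 g

Pure C2H6 available = 476.0 g × 0.635 = 302.26 g.
M(C2H6) = 2(12.01) + 6(1.008) = 30.068 g/mol.
M(H2O) = 2(1.008) + 16.00 = 18.016 g/mol.
n(C2H6) = 302.26 g / 30.068 g/mol = 10.053 mol.
From the equation the C2H6:H2O mole ratio is 2:6, so n(H2O) = 10.053 × 6/2 = 30.158 mol.
Mass of H2O = 30.158 mol × 18.016 g/mol = 543.32 g.
Actual mass collected = 543.32 g × 0.799 = 434.11 g.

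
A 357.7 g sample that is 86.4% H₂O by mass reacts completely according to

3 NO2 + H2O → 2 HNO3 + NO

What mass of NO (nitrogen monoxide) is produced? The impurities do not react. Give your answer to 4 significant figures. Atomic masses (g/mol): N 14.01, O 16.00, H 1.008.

Mass of pure H2O = 357.7 g × 0.864 = 309.05 g.
M(H2O) = 2(1.008) + 16.00 = 18.016 g/mol.
M(NO) = 14.01 + 16.00 = 30.01 g/mol.
n(H2O) = 309.05 g / 18.016 g/mol = 17.154 mol.
From the equation the H2O:NO mole ratio is 1:1, so n(NO) = 17.154 × 1/1 = 17.154 mol.
Mass of NO = 17.154 mol × 30.01 g/mol = 514.80 g.

514.8 g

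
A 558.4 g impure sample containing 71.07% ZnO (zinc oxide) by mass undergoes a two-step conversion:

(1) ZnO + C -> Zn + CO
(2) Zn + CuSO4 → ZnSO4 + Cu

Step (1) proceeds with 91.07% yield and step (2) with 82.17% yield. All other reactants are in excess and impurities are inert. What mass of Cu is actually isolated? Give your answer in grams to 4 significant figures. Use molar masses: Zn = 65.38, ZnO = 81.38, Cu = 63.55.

Pure ZnO = 558.4 × 0.7107 = 396.85 g.
n(ZnO) = 396.85 / 81.38 = 4.8766 mol.
Step 1 (ZnO:Zn = 1:1): theoretical n(Zn) = 4.8766 mol; at 91.07% yield, n(Zn) = 4.4411 mol.
Step 2 (Zn:Cu = 1:1): theoretical n(Cu) = 4.4411 mol, so theoretical mass = 4.4411 × 63.55 = 282.23 g.
At 82.17% yield, actual mass of Cu = 282.23 × 0.8217 = 231.91 g.

231.9 g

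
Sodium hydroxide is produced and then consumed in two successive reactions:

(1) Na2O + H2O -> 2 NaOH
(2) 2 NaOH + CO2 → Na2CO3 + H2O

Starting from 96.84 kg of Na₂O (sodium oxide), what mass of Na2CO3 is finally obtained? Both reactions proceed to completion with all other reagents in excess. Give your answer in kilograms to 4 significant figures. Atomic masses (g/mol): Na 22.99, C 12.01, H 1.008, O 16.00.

165.6 kg

M(Na2O) = 2(22.99) + 16.00 = 61.98 g/mol.
M(Na2CO3) = 2(22.99) + 12.01 + 3(16.00) = 105.99 g/mol.
96.84 kg = 96840 g.
n(Na2O) = 96840 / 61.98 = 1562.4 mol.
Step 1 gives a 1:2 ratio of Na2O to NaOH, so n(NaOH) = 3124.9 mol.
In step 2 the NaOH:Na2CO3 ratio is 2:1, so n(Na2CO3) = 1562.4 mol.
Mass of Na2CO3 = 1562.4 × 105.99 = 165600 g = 165.6 kg.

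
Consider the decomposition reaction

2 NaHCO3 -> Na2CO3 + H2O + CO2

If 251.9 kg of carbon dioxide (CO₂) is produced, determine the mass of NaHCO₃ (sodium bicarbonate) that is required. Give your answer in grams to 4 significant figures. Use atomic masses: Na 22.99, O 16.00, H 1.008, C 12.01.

M(CO2) = 12.01 + 2(16.00) = 44.01 g/mol.
M(NaHCO3) = 22.99 + 1.008 + 12.01 + 3(16.00) = 84.008 g/mol.
Convert: 251.9 kg = 251900 g.
n(CO2) = 251900 g / 44.01 g/mol = 5723.7 mol.
From the equation the CO2:NaHCO3 mole ratio is 1:2, so n(NaHCO3) = 5723.7 × 2/1 = 11447 mol.
Mass of NaHCO3 = 11447 mol × 84.008 g/mol = 961670 g.

961700 g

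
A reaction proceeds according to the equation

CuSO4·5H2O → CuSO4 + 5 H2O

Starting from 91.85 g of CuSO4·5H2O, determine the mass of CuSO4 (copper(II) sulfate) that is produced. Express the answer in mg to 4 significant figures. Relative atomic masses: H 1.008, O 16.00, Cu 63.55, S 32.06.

58710 mg

M(CuSO4·5H2O) = 63.55 + 32.06 + 9(16.00) + 10(1.008) = 249.69 g/mol.
M(CuSO4) = 63.55 + 32.06 + 4(16.00) = 159.61 g/mol.
n(CuSO4·5H2O) = 91.850 g / 249.69 g/mol = 0.36786 mol.
From the equation the CuSO4·5H2O:CuSO4 mole ratio is 1:1, so n(CuSO4) = 0.36786 × 1/1 = 0.36786 mol.
Mass of CuSO4 = 0.36786 mol × 159.61 g/mol = 58.714 g.
Converting to mg: 58.714 g = 58710 mg.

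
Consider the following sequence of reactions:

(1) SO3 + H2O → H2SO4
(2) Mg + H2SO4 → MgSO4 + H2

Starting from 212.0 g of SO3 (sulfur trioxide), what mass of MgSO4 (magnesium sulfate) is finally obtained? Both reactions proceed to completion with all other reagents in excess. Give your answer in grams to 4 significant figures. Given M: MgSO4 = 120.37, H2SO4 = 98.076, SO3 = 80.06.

318.7 g

n(SO3) = 212.00 / 80.06 = 2.6480 mol.
Step 1 gives a 1:1 ratio of SO3 to H2SO4, so n(H2SO4) = 2.6480 mol.
In step 2 the H2SO4:MgSO4 ratio is 1:1, so n(MgSO4) = 2.6480 mol.
Mass of MgSO4 = 2.6480 × 120.37 = 318.74 g.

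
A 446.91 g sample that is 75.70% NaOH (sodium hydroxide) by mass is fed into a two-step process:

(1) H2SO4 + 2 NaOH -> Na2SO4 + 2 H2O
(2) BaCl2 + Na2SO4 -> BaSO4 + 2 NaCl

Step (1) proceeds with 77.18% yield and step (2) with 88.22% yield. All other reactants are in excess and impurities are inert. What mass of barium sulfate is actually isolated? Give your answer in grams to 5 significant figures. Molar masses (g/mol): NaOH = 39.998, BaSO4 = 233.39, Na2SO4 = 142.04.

672.05 g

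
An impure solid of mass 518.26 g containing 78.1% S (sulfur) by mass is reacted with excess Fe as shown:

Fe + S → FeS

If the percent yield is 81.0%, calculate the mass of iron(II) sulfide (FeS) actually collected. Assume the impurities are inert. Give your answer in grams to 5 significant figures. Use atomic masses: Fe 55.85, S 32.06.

899.00 g

Pure S available = 518.26 g × 0.781 = 404.761 g.
M(S) = 32.06 g/mol.
M(FeS) = 55.85 + 32.06 = 87.91 g/mol.
n(S) = 404.761 g / 32.06 g/mol = 12.6251 mol.
From the equation the S:FeS mole ratio is 1:1, so n(FeS) = 12.6251 × 1/1 = 12.6251 mol.
Mass of FeS = 12.6251 mol × 87.91 g/mol = 1109.87 g.
Actual mass collected = 1109.87 g × 0.810 = 898.998 g.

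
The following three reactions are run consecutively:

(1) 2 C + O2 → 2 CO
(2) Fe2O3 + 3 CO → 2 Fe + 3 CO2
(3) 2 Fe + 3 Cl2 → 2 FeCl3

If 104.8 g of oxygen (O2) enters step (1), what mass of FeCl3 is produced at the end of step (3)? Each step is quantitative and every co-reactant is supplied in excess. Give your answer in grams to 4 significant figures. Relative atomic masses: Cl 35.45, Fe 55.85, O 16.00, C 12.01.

M(O2) = 2(16.00) = 32.00 g/mol.
M(FeCl3) = 55.85 + 3(35.45) = 162.20 g/mol.
n(O2) = 104.8 / 32.00 = 3.2750 mol.
Reaction (1): O2→CO ratio 1:2 ⇒ n(CO) = 6.5500 mol.
Reaction (2): CO→Fe ratio 3:2 ⇒ n(Fe) = 4.3667 mol.
Reaction (3): Fe→FeCl3 ratio 2:2 ⇒ n(FeCl3) = 4.3667 mol.
Mass of FeCl3 = 4.3667 × 162.20 = 708.27 g.

708.3 g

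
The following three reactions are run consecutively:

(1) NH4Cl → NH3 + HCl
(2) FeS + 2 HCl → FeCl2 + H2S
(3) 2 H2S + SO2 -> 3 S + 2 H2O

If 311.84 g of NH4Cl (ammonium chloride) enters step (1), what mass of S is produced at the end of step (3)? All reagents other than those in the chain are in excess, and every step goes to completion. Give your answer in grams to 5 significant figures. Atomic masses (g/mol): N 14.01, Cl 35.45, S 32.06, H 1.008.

M(NH4Cl) = 14.01 + 4(1.008) + 35.45 = 53.492 g/mol.
M(S) = 32.06 g/mol.
n(NH4Cl) = 311.84 / 53.492 = 5.82966 mol.
Reaction (1): NH4Cl→HCl ratio 1:1 ⇒ n(HCl) = 5.82966 mol.
Reaction (2): HCl→H2S ratio 2:1 ⇒ n(H2S) = 2.91483 mol.
Reaction (3): H2S→S ratio 2:3 ⇒ n(S) = 4.37224 mol.
Mass of S = 4.37224 × 32.06 = 140.174 g.

140.17 g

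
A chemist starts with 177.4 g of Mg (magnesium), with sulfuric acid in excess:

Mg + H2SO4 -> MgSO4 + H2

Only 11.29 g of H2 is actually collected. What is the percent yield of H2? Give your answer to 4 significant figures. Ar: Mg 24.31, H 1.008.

M(Mg) = 24.31 g/mol.
M(H2) = 2(1.008) = 2.016 g/mol.
n(Mg) = 177.40 g / 24.31 g/mol = 7.2974 mol.
From the equation the Mg:H2 mole ratio is 1:1, so n(H2) = 7.2974 × 1/1 = 7.2974 mol.
Mass of H2 = 7.2974 mol × 2.016 g/mol = 14.712 g.
This is the theoretical yield. Percent yield = 11.29 g / 14.712 g × 100% = 76.742%.

76.74 %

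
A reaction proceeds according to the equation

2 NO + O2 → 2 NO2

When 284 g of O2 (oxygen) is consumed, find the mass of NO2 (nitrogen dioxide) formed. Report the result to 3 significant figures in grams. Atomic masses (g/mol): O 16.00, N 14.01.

817 g

M(O2) = 2(16.00) = 32.00 g/mol.
M(NO2) = 14.01 + 2(16.00) = 46.01 g/mol.
n(O2) = 284.0 g / 32.00 g/mol = 8.875 mol.
From the equation the O2:NO2 mole ratio is 1:2, so n(NO2) = 8.875 × 2/1 = 17.75 mol.
Mass of NO2 = 17.75 mol × 46.01 g/mol = 816.7 g.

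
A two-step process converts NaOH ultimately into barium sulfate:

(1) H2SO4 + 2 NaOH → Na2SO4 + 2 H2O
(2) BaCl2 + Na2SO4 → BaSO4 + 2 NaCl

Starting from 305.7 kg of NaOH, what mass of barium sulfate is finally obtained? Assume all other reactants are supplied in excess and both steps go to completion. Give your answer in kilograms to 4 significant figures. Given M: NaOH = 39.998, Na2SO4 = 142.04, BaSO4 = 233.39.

891.9 kg

305.7 kg = 305700 g.
n(NaOH) = 305700 / 39.998 = 7642.9 mol.
Step 1 gives a 2:1 ratio of NaOH to Na2SO4, so n(Na2SO4) = 3821.4 mol.
In step 2 the Na2SO4:BaSO4 ratio is 1:1, so n(BaSO4) = 3821.4 mol.
Mass of BaSO4 = 3821.4 × 233.39 = 891890 g = 891.9 kg.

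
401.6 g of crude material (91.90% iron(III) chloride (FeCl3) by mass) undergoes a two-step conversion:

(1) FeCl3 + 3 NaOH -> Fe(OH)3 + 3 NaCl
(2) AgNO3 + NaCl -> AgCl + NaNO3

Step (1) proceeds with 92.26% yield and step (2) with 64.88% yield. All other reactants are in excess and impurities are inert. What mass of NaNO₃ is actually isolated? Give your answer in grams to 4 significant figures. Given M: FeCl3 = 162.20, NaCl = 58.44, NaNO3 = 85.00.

347.3 g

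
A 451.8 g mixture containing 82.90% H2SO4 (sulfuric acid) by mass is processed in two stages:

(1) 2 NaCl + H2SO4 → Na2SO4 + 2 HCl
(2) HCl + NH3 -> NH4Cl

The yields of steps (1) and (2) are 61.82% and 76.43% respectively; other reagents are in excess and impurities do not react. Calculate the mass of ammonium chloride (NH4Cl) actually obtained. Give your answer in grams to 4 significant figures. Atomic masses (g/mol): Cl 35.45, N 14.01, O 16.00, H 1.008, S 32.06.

Pure H2SO4 = 451.8 × 0.8290 = 374.54 g.
M(H2SO4) = 2(1.008) + 32.06 + 4(16.00) = 98.076 g/mol.
M(NH4Cl) = 14.01 + 4(1.008) + 35.45 = 53.492 g/mol.
n(H2SO4) = 374.54 / 98.076 = 3.8189 mol.
Step 1 (H2SO4:HCl = 1:2): theoretical n(HCl) = 7.6378 mol; at 61.82% yield, n(HCl) = 4.7217 mol.
Step 2 (HCl:NH4Cl = 1:1): theoretical n(NH4Cl) = 4.7217 mol, so theoretical mass = 4.7217 × 53.492 = 252.57 g.
At 76.43% yield, actual mass of NH4Cl = 252.57 × 0.7643 = 193.04 g.

193.0 g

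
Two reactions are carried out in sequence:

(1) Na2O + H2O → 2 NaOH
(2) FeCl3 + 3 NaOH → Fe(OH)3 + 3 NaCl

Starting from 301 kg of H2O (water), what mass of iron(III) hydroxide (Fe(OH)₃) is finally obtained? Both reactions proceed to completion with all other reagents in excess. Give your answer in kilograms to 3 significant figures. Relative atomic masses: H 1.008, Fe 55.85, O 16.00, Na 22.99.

M(H2O) = 2(1.008) + 16.00 = 18.016 g/mol.
M(Fe(OH)3) = 55.85 + 3(16.00) + 3(1.008) = 106.874 g/mol.
301 kg = 301000 g.
n(H2O) = 301000 / 18.016 = 16710 mol.
Step 1 gives a 1:2 ratio of H2O to NaOH, so n(NaOH) = 33410 mol.
In step 2 the NaOH:Fe(OH)3 ratio is 3:1, so n(Fe(OH)3) = 11140 mol.
Mass of Fe(OH)3 = 11140 × 106.874 = 1.190 × 10^6 g = 1190 kg.

1190 kg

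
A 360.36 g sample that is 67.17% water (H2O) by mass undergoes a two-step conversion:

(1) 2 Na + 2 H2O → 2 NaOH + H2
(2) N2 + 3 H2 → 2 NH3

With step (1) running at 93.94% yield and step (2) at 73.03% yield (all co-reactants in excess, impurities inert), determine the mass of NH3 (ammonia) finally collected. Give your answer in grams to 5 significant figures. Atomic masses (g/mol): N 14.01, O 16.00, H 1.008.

Pure H2O = 360.36 × 0.6717 = 242.054 g.
M(H2O) = 2(1.008) + 16.00 = 18.016 g/mol.
M(NH3) = 14.01 + 3(1.008) = 17.034 g/mol.
n(H2O) = 242.054 / 18.016 = 13.4355 mol.
Step 1 (H2O:H2 = 2:1): theoretical n(H2) = 6.71775 mol; at 93.94% yield, n(H2) = 6.31065 mol.
Step 2 (H2:NH3 = 3:2): theoretical n(NH3) = 4.20710 mol, so theoretical mass = 4.20710 × 17.034 = 71.6637 g.
At 73.03% yield, actual mass of NH3 = 71.6637 × 0.7303 = 52.3360 g.

52.336 g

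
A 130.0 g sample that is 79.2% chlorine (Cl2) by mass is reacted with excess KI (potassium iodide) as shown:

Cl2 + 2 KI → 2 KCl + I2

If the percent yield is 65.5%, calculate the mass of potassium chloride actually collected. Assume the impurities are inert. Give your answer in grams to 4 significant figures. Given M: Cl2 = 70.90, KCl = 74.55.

Pure Cl2 available = 130.0 g × 0.792 = 102.96 g.
n(Cl2) = 102.96 g / 70.90 g/mol = 1.4522 mol.
From the equation the Cl2:KCl mole ratio is 1:2, so n(KCl) = 1.4522 × 2/1 = 2.9044 mol.
Mass of KCl = 2.9044 mol × 74.55 g/mol = 216.52 g.
Actual mass collected = 216.52 g × 0.655 = 141.82 g.

141.8 g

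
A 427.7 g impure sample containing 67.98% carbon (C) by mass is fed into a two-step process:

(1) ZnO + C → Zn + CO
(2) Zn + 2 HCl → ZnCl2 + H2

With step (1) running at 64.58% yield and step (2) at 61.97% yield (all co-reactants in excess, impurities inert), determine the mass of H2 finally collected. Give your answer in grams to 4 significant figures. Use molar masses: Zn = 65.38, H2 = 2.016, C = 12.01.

19.53 g

Pure C = 427.7 × 0.6798 = 290.75 g.
n(C) = 290.75 / 12.01 = 24.209 mol.
Step 1 (C:Zn = 1:1): theoretical n(Zn) = 24.209 mol; at 64.58% yield, n(Zn) = 15.634 mol.
Step 2 (Zn:H2 = 1:1): theoretical n(H2) = 15.634 mol, so theoretical mass = 15.634 × 2.016 = 31.519 g.
At 61.97% yield, actual mass of H2 = 31.519 × 0.6197 = 19.532 g.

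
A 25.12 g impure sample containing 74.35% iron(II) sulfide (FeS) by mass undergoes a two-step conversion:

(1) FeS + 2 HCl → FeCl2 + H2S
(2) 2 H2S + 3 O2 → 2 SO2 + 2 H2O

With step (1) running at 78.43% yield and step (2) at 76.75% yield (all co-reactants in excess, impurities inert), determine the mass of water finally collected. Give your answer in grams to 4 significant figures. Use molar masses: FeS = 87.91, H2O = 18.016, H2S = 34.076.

Pure FeS = 25.12 × 0.7435 = 18.677 g.
n(FeS) = 18.677 / 87.91 = 0.21245 mol.
Step 1 (FeS:H2S = 1:1): theoretical n(H2S) = 0.21245 mol; at 78.43% yield, n(H2S) = 0.16663 mol.
Step 2 (H2S:H2O = 2:2): theoretical n(H2O) = 0.16663 mol, so theoretical mass = 0.16663 × 18.016 = 3.0019 g.
At 76.75% yield, actual mass of H2O = 3.0019 × 0.7675 = 2.3040 g.

2.304 g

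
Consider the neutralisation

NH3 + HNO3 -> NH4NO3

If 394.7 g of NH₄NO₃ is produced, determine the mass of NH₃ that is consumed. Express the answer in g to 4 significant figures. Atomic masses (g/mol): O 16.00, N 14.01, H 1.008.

83.99 g

M(NH4NO3) = 2(14.01) + 4(1.008) + 3(16.00) = 80.052 g/mol.
M(NH3) = 14.01 + 3(1.008) = 17.034 g/mol.
n(NH4NO3) = 394.70 g / 80.052 g/mol = 4.9305 mol.
From the equation the NH4NO3:NH3 mole ratio is 1:1, so n(NH3) = 4.9305 × 1/1 = 4.9305 mol.
Mass of NH3 = 4.9305 mol × 17.034 g/mol = 83.987 g.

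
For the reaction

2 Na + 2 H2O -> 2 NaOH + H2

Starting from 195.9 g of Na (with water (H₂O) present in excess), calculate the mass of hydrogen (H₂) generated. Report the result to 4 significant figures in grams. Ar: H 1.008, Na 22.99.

M(Na) = 22.99 g/mol.
M(H2) = 2(1.008) = 2.016 g/mol.
n(Na) = 195.90 g / 22.99 g/mol = 8.5211 mol.
From the equation the Na:H2 mole ratio is 2:1, so n(H2) = 8.5211 × 1/2 = 4.2605 mol.
Mass of H2 = 4.2605 mol × 2.016 g/mol = 8.5893 g.

8.589 g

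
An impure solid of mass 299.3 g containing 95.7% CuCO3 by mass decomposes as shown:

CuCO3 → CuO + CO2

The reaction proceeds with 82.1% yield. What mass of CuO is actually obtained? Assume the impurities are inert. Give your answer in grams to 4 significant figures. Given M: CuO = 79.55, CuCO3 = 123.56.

Pure CuCO3 available = 299.3 g × 0.957 = 286.43 g.
n(CuCO3) = 286.43 g / 123.56 g/mol = 2.3181 mol.
From the equation the CuCO3:CuO mole ratio is 1:1, so n(CuO) = 2.3181 × 1/1 = 2.3181 mol.
Mass of CuO = 2.3181 mol × 79.55 g/mol = 184.41 g.
Actual mass collected = 184.41 g × 0.821 = 151.40 g.

151.4 g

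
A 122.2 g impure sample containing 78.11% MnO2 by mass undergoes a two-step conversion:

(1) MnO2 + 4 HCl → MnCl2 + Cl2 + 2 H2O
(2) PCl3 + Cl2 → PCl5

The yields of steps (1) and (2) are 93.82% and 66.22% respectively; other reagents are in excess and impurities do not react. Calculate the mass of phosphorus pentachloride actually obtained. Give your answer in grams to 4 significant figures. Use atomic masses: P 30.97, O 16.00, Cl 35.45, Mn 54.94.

142.0 g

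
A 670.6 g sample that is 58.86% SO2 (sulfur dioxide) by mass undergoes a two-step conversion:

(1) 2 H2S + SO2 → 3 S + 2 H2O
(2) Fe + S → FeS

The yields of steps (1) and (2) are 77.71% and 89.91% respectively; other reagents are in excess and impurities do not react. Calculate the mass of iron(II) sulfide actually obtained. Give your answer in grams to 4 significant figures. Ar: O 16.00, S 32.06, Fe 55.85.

Pure SO2 = 670.6 × 0.5886 = 394.72 g.
M(SO2) = 32.06 + 2(16.00) = 64.06 g/mol.
M(FeS) = 55.85 + 32.06 = 87.91 g/mol.
n(SO2) = 394.72 / 64.06 = 6.1616 mol.
Step 1 (SO2:S = 1:3): theoretical n(S) = 18.485 mol; at 77.71% yield, n(S) = 14.365 mol.
Step 2 (S:FeS = 1:1): theoretical n(FeS) = 14.365 mol, so theoretical mass = 14.365 × 87.91 = 1262.8 g.
At 89.91% yield, actual mass of FeS = 1262.8 × 0.8991 = 1135.4 g.

1135 g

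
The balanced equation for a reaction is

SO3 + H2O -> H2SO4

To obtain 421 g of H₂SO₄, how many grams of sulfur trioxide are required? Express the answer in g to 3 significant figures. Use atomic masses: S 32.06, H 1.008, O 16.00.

M(H2SO4) = 2(1.008) + 32.06 + 4(16.00) = 98.076 g/mol.
M(SO3) = 32.06 + 3(16.00) = 80.06 g/mol.
n(H2SO4) = 421.0 g / 98.076 g/mol = 4.293 mol.
From the equation the H2SO4:SO3 mole ratio is 1:1, so n(SO3) = 4.293 × 1/1 = 4.293 mol.
Mass of SO3 = 4.293 mol × 80.06 g/mol = 343.7 g.

344 g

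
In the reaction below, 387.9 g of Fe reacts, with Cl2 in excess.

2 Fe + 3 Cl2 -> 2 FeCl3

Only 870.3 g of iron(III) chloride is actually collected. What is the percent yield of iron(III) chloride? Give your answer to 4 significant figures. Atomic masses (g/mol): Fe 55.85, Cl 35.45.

M(Fe) = 55.85 g/mol.
M(FeCl3) = 55.85 + 3(35.45) = 162.20 g/mol.
n(Fe) = 387.90 g / 55.85 g/mol = 6.9454 mol.
From the equation the Fe:FeCl3 mole ratio is 2:2, so n(FeCl3) = 6.9454 × 2/2 = 6.9454 mol.
Mass of FeCl3 = 6.9454 mol × 162.20 g/mol = 1126.5 g.
This is the theoretical yield. Percent yield = 870.3 g / 1126.5 g × 100% = 77.254%.

77.25 %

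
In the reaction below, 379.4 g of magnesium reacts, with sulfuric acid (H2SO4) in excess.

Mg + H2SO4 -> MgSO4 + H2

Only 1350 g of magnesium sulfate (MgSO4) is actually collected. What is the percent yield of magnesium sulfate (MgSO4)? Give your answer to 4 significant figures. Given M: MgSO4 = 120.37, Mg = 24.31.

n(Mg) = 379.40 g / 24.31 g/mol = 15.607 mol.
From the equation the Mg:MgSO4 mole ratio is 1:1, so n(MgSO4) = 15.607 × 1/1 = 15.607 mol.
Mass of MgSO4 = 15.607 mol × 120.37 g/mol = 1878.6 g.
This is the theoretical yield. Percent yield = 1350 g / 1878.6 g × 100% = 71.863%.

71.86 %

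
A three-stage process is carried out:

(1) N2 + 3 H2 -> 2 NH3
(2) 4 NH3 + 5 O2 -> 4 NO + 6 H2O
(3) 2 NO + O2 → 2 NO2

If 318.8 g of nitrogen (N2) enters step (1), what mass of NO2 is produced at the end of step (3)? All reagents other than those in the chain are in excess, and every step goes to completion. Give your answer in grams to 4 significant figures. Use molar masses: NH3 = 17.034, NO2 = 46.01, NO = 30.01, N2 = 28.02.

n(N2) = 318.8 / 28.02 = 11.378 mol.
Reaction (1): N2→NH3 ratio 1:2 ⇒ n(NH3) = 22.755 mol.
Reaction (2): NH3→NO ratio 4:4 ⇒ n(NO) = 22.755 mol.
Reaction (3): NO→NO2 ratio 2:2 ⇒ n(NO2) = 22.755 mol.
Mass of NO2 = 22.755 × 46.01 = 1047.0 g.

1047 g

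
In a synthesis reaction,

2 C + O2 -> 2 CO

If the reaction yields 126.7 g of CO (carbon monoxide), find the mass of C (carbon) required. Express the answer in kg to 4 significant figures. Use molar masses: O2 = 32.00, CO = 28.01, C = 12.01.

n(CO) = 126.70 g / 28.01 g/mol = 4.5234 mol.
From the equation the CO:C mole ratio is 2:2, so n(C) = 4.5234 × 2/2 = 4.5234 mol.
Mass of C = 4.5234 mol × 12.01 g/mol = 54.326 g.
Converting to kg: 54.326 g = 0.05433 kg.

0.05433 kg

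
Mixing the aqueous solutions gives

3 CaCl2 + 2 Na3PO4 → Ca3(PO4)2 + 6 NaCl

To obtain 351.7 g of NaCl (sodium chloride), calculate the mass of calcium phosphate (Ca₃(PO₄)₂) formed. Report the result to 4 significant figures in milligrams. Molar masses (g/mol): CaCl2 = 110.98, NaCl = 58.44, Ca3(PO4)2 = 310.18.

n(NaCl) = 351.70 g / 58.44 g/mol = 6.0181 mol.
From the equation the NaCl:Ca3(PO4)2 mole ratio is 6:1, so n(Ca3(PO4)2) = 6.0181 × 1/6 = 1.0030 mol.
Mass of Ca3(PO4)2 = 1.0030 mol × 310.18 g/mol = 311.12 g.
Converting to mg: 311.12 g = 311100 mg.

311100 mg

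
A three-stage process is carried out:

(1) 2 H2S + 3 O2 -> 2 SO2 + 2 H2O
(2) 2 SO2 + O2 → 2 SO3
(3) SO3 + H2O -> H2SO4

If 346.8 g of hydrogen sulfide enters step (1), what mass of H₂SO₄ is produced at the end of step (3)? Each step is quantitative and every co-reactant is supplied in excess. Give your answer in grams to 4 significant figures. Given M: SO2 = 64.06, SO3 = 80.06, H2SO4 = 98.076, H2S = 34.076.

n(H2S) = 346.8 / 34.076 = 10.177 mol.
Reaction (1): H2S→SO2 ratio 2:2 ⇒ n(SO2) = 10.177 mol.
Reaction (2): SO2→SO3 ratio 2:2 ⇒ n(SO3) = 10.177 mol.
Reaction (3): SO3→H2SO4 ratio 1:1 ⇒ n(H2SO4) = 10.177 mol.
Mass of H2SO4 = 10.177 × 98.076 = 998.14 g.

998.1 g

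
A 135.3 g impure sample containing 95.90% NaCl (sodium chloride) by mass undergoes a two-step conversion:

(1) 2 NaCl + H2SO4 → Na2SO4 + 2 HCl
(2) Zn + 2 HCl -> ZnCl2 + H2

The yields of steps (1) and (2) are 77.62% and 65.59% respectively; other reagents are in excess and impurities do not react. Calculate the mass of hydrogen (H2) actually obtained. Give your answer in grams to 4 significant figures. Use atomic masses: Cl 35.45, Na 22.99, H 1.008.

Pure NaCl = 135.3 × 0.9590 = 129.75 g.
M(NaCl) = 22.99 + 35.45 = 58.44 g/mol.
M(H2) = 2(1.008) = 2.016 g/mol.
n(NaCl) = 129.75 / 58.44 = 2.2203 mol.
Step 1 (NaCl:HCl = 2:2): theoretical n(HCl) = 2.2203 mol; at 77.62% yield, n(HCl) = 1.7234 mol.
Step 2 (HCl:H2 = 2:1): theoretical n(H2) = 0.86169 mol, so theoretical mass = 0.86169 × 2.016 = 1.7372 g.
At 65.59% yield, actual mass of H2 = 1.7372 × 0.6559 = 1.1394 g.

1.139 g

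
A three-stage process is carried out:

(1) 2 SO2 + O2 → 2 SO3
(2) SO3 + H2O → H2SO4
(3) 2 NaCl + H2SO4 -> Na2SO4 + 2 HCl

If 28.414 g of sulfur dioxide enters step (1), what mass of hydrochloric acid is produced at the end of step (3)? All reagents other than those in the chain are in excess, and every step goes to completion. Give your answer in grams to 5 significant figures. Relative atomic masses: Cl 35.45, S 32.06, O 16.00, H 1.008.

32.342 g

M(SO2) = 32.06 + 2(16.00) = 64.06 g/mol.
M(HCl) = 1.008 + 35.45 = 36.458 g/mol.
n(SO2) = 28.414 / 64.06 = 0.443553 mol.
Reaction (1): SO2→SO3 ratio 2:2 ⇒ n(SO3) = 0.443553 mol.
Reaction (2): SO3→H2SO4 ratio 1:1 ⇒ n(H2SO4) = 0.443553 mol.
Reaction (3): H2SO4→HCl ratio 1:2 ⇒ n(HCl) = 0.887106 mol.
Mass of HCl = 0.887106 × 36.458 = 32.3421 g.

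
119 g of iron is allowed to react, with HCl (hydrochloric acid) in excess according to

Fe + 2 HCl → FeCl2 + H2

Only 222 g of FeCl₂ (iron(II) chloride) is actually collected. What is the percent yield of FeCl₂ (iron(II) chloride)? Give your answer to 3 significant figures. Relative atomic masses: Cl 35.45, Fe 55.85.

M(Fe) = 55.85 g/mol.
M(FeCl2) = 55.85 + 2(35.45) = 126.75 g/mol.
n(Fe) = 119.0 g / 55.85 g/mol = 2.131 mol.
From the equation the Fe:FeCl2 mole ratio is 1:1, so n(FeCl2) = 2.131 × 1/1 = 2.131 mol.
Mass of FeCl2 = 2.131 mol × 126.75 g/mol = 270.1 g.
This is the theoretical yield. Percent yield = 222 g / 270.1 g × 100% = 82.20%.

82.2 %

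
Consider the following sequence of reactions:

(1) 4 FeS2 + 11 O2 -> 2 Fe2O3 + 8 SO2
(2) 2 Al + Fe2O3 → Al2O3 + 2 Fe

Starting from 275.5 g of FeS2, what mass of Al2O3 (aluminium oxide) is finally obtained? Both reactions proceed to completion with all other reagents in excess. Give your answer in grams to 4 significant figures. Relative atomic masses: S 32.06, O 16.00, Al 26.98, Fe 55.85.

117.1 g

M(FeS2) = 55.85 + 2(32.06) = 119.97 g/mol.
M(Al2O3) = 2(26.98) + 3(16.00) = 101.96 g/mol.
n(FeS2) = 275.50 / 119.97 = 2.2964 mol.
Step 1 gives a 4:2 ratio of FeS2 to Fe2O3, so n(Fe2O3) = 1.1482 mol.
In step 2 the Fe2O3:Al2O3 ratio is 1:1, so n(Al2O3) = 1.1482 mol.
Mass of Al2O3 = 1.1482 × 101.96 = 117.07 g.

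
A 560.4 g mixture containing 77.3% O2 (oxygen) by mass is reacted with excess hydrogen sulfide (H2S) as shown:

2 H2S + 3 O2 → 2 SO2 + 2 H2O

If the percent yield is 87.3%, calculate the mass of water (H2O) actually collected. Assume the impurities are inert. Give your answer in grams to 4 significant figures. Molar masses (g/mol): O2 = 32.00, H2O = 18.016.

141.9 g

Pure O2 available = 560.4 g × 0.773 = 433.19 g.
n(O2) = 433.19 g / 32.00 g/mol = 13.537 mol.
From the equation the O2:H2O mole ratio is 3:2, so n(H2O) = 13.537 × 2/3 = 9.0248 mol.
Mass of H2O = 9.0248 mol × 18.016 g/mol = 162.59 g.
Actual mass collected = 162.59 g × 0.873 = 141.94 g.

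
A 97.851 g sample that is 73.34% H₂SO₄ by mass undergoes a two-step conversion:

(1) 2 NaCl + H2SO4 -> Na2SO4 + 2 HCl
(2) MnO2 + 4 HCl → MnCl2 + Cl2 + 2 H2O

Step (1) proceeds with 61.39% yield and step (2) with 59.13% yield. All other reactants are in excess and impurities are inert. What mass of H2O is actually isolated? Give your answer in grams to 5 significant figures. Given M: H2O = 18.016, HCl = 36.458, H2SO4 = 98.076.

Pure H2SO4 = 97.851 × 0.7334 = 71.7639 g.
n(H2SO4) = 71.7639 / 98.076 = 0.731717 mol.
Step 1 (H2SO4:HCl = 1:2): theoretical n(HCl) = 1.46343 mol; at 61.39% yield, n(HCl) = 0.898403 mol.
Step 2 (HCl:H2O = 4:2): theoretical n(H2O) = 0.449201 mol, so theoretical mass = 0.449201 × 18.016 = 8.09281 g.
At 59.13% yield, actual mass of H2O = 8.09281 × 0.5913 = 4.78528 g.

4.7853 g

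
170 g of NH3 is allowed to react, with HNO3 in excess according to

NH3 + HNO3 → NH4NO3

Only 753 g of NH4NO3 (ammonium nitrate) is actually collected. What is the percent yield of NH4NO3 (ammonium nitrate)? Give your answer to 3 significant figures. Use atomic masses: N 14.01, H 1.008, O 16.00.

M(NH3) = 14.01 + 3(1.008) = 17.034 g/mol.
M(NH4NO3) = 2(14.01) + 4(1.008) + 3(16.00) = 80.052 g/mol.
n(NH3) = 170.0 g / 17.034 g/mol = 9.980 mol.
From the equation the NH3:NH4NO3 mole ratio is 1:1, so n(NH4NO3) = 9.980 × 1/1 = 9.980 mol.
Mass of NH4NO3 = 9.980 mol × 80.052 g/mol = 798.9 g.
This is the theoretical yield. Percent yield = 753 g / 798.9 g × 100% = 94.25%.

94.3 %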